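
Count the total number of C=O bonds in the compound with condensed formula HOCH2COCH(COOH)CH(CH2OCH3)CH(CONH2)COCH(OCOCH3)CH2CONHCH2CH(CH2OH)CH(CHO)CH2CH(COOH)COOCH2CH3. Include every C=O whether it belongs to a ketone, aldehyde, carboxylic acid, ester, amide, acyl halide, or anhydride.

9

CO: ketone, 1 C=O (running total 1).
CH(COOH): carboxylic acid, 1 C=O (running total 2).
CH(CONH2): amide, 1 C=O (running total 3).
CO: ketone, 1 C=O (running total 4).
CH(OCOCH3): ester, 1 C=O (running total 5).
CH2CONHCH2: amide, 1 C=O (running total 6).
CH(CHO): aldehyde, 1 C=O (running total 7).
CH(COOH): carboxylic acid, 1 C=O (running total 8).
COOCH2CH3: ester, 1 C=O (running total 9).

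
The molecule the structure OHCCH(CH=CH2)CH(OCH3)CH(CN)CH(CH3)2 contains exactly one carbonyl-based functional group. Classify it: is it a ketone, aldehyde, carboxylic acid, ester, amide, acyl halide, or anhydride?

The carbonyl is in the OHC segment: terminal –CHO: carbonyl C bonded to H and C → aldehyde.

aldehyde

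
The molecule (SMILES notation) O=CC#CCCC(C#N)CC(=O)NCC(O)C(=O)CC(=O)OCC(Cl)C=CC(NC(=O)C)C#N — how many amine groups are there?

0

Taking each segment in turn:
  OHC: terminal –CHO: carbonyl C bonded to H and C → aldehyde.
  C≡C: C≡C triple bond → alkyne.
  CH(CN): pendant –C≡N: nitrile.
  CH2CONHCH2: –C(=O)–N– linkage → amide (the N is not an amine).
  CH(OH): –OH on an sp³ carbon → alcohol (secondary).
  CO: –C(=O)– with carbon on both sides → ketone.
  CH2COOCH2: –C(=O)–O–C with C on the carbonyl side → ester.
  CH(Cl): halogen on an sp³ carbon → alkyl halide.
  CH=CH: C=C double bond → alkene.
  CH(NHCOCH3): pendant –NHC(=O)CH3: N bonded to a carbonyl → amide (not amine).
  CN: –C≡N: carbon triple-bonded to nitrogen → nitrile.
No segment is a amine: CH(CN) is nitrile, not amine; CH2CONHCH2 is amide, not amine; CH(NHCOCH3) is amide, not amine. → 0.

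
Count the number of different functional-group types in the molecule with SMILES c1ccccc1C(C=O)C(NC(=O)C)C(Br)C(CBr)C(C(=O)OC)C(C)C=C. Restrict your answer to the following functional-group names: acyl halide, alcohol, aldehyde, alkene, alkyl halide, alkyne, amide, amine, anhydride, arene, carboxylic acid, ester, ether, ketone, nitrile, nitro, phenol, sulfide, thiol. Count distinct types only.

Working along the chain:
  C6H5: C6H5– phenyl ring → arene.
  CH(CHO): pendant –CHO: carbonyl C bonded to C and H → aldehyde.
  CH(NHCOCH3): pendant –NHC(=O)CH3: N bonded to a carbonyl → amide (not amine).
  CH(Br): halogen on an sp³ carbon → alkyl halide.
  CH(CH2Br): pendant –CH2X: halogen on sp³ carbon → alkyl halide.
  CH(COOCH3): pendant –COOCH3: carbonyl C bonded to C and –OCH3 → ester.
  CH=CH2: C=C double bond → alkene.
Distinct types present: aldehyde, alkene, alkyl halide, amide, arene, ester.

6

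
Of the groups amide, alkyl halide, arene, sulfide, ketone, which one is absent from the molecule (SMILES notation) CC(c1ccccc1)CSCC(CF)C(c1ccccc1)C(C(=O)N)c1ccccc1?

ketone

sulfide: present (CH2SCH2 — C–S–C linkage → sulfide (thioether)).
amide: present (CH(CONH2) — pendant –CONH2: carbonyl C bonded to C and N → amide).
alkyl halide: present (CH(CH2F) — pendant –CH2X: halogen on sp³ carbon → alkyl halide).
arene: present (CH(C6H5) — pendant –C6H5: benzene ring → arene).
ketone: absent. In CH(CONH2), the C=O is bonded to nitrogen, which defines an amide, not a ketone.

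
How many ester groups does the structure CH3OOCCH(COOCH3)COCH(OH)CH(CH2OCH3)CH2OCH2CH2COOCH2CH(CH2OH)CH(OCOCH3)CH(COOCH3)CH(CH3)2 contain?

5

CH3O–C(=O)–: carbonyl C bonded to C and to –OCH3 → ester (not ketone + ether).
pendant –COOCH3: carbonyl C bonded to C and –OCH3 → ester.
–C(=O)– with carbon on both sides → ketone.
–OH on an sp³ carbon → alcohol (secondary).
pendant –CH2OCH3: C–O–C linkage → ether.
C–O–C with sp³ carbons on both sides and no adjacent C=O → ether.
–C(=O)–O–C with C on the carbonyl side → ester.
pendant –CH2OH on an sp³ backbone C → alcohol.
pendant –OC(=O)CH3: an acyloxy group → ester.
pendant –COOCH3: carbonyl C bonded to C and –OCH3 → ester.
Ester appears at: CH3OOC, CH(COOCH3), CH2COOCH2, CH(OCOCH3), CH(COOCH3) → 5.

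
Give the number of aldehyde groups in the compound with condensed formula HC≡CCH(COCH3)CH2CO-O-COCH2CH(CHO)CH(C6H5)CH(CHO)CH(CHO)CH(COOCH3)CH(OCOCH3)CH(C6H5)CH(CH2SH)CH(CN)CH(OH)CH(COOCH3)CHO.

C≡C triple bond → alkyne.
pendant –COCH3: carbonyl C bonded to two carbons → ketone.
two acyl groups sharing one oxygen, –C(=O)–O–C(=O)– → anhydride.
pendant –CHO: carbonyl C bonded to C and H → aldehyde.
pendant –C6H5: benzene ring → arene.
pendant –CHO: carbonyl C bonded to C and H → aldehyde.
pendant –CHO: carbonyl C bonded to C and H → aldehyde.
pendant –COOCH3: carbonyl C bonded to C and –OCH3 → ester.
pendant –OC(=O)CH3: an acyloxy group → ester.
pendant –C6H5: benzene ring → arene.
pendant –CH2SH → thiol.
pendant –C≡N: nitrile.
–OH on an sp³ carbon → alcohol (secondary).
pendant –COOCH3: carbonyl C bonded to C and –OCH3 → ester.
terminal –CHO: carbonyl C bonded to H and C → aldehyde.
Aldehyde appears at: CH(CHO), CH(CHO), CH(CHO), CHO → 4.

4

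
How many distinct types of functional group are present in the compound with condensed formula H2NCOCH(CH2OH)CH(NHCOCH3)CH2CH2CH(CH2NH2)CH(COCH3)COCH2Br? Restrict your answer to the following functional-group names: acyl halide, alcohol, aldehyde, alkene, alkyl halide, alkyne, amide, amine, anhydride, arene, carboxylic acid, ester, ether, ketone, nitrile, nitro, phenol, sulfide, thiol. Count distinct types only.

–C(=O)NH2: carbonyl C bonded to C and to N → amide (the N is not a separate amine).
pendant –CH2OH on an sp³ backbone C → alcohol.
pendant –NHC(=O)CH3: N bonded to a carbonyl → amide (not amine).
pendant –CH2NH2: N on sp³ C, no adjacent C=O → amine.
pendant –COCH3: carbonyl C bonded to two carbons → ketone.
–C(=O)– with carbon on both sides → ketone.
halogen on an sp³ carbon → alkyl halide.
Distinct types present: alcohol, alkyl halide, amide, amine, ketone.

5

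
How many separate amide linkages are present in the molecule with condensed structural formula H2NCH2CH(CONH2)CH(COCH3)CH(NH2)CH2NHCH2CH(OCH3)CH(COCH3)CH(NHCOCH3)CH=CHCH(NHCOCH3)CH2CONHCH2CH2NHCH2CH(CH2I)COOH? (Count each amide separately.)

4

Taking each segment in turn:
  H2NCH2: –NH2 on an sp³ carbon with no adjacent C=O → amine.
  CH(CONH2): pendant –CONH2: carbonyl C bonded to C and N → amide.
  CH(COCH3): pendant –COCH3: carbonyl C bonded to two carbons → ketone.
  CH(NH2): –NH2 on an sp³ carbon with no adjacent C=O → amine.
  CH2NHCH2: C–N–C with sp³ carbons and no adjacent C=O → amine (secondary).
  CH(OCH3): pendant –OCH3: C–O–C with sp³ C, no adjacent C=O → ether.
  CH(COCH3): pendant –COCH3: carbonyl C bonded to two carbons → ketone.
  CH(NHCOCH3): pendant –NHC(=O)CH3: N bonded to a carbonyl → amide (not amine).
  CH=CH: C=C double bond → alkene.
  CH(NHCOCH3): pendant –NHC(=O)CH3: N bonded to a carbonyl → amide (not amine).
  CH2CONHCH2: –C(=O)–N– linkage → amide (the N is not an amine).
  CH2NHCH2: C–N–C with sp³ carbons and no adjacent C=O → amine (secondary).
  CH(CH2I): pendant –CH2X: halogen on sp³ carbon → alkyl halide.
  COOH: –COOH: carbonyl C bonded to –OH and C → carboxylic acid (the –OH is not a separate alcohol).
Amide appears at: CH(CONH2), CH(NHCOCH3), CH(NHCOCH3), CH2CONHCH2 → 4.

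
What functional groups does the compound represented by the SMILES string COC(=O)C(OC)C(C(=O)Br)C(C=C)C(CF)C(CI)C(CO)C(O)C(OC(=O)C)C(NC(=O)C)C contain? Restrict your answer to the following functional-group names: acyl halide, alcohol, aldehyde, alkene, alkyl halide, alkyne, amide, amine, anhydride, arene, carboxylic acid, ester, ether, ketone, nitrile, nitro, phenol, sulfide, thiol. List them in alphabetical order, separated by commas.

acyl halide, alcohol, alkene, alkyl halide, amide, ester, ether

Working along the chain:
  CH3OOC: CH3O–C(=O)–: carbonyl C bonded to C and to –OCH3 → ester (not ketone + ether).
  CH(OCH3): pendant –OCH3: C–O–C with sp³ C, no adjacent C=O → ether.
  CH(COBr): pendant –C(=O)X: carbonyl C bonded to C and halogen → acyl halide.
  CH(CH=CH2): pendant –CH=CH2: C=C double bond → alkene.
  CH(CH2F): pendant –CH2X: halogen on sp³ carbon → alkyl halide.
  CH(CH2I): pendant –CH2X: halogen on sp³ carbon → alkyl halide.
  CH(CH2OH): pendant –CH2OH on an sp³ backbone C → alcohol.
  CH(OH): –OH on an sp³ carbon → alcohol (secondary).
  CH(OCOCH3): pendant –OC(=O)CH3: an acyloxy group → ester.
  CH(NHCOCH3): pendant –NHC(=O)CH3: N bonded to a carbonyl → amide (not amine).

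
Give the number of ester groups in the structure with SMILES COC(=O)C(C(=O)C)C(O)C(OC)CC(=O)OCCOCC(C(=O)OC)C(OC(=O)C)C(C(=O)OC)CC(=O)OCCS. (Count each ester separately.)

CH3O–C(=O)–: carbonyl C bonded to C and to –OCH3 → ester (not ketone + ether).
pendant –COCH3: carbonyl C bonded to two carbons → ketone.
–OH on an sp³ carbon → alcohol (secondary).
pendant –OCH3: C–O–C with sp³ C, no adjacent C=O → ether.
–C(=O)–O–C with C on the carbonyl side → ester.
C–O–C with sp³ carbons on both sides and no adjacent C=O → ether.
pendant –COOCH3: carbonyl C bonded to C and –OCH3 → ester.
pendant –OC(=O)CH3: an acyloxy group → ester.
pendant –COOCH3: carbonyl C bonded to C and –OCH3 → ester.
–C(=O)–O–C with C on the carbonyl side → ester.
–SH on an sp³ carbon → thiol.
Ester appears at: CH3OOC, CH2COOCH2, CH(COOCH3), CH(OCOCH3), CH(COOCH3), CH2COOCH2 → 6.

6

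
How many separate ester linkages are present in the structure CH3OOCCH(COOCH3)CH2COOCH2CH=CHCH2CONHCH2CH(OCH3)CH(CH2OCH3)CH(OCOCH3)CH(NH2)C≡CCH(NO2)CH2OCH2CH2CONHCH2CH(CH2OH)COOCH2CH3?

CH3O–C(=O)–: carbonyl C bonded to C and to –OCH3 → ester (not ketone + ether).
pendant –COOCH3: carbonyl C bonded to C and –OCH3 → ester.
–C(=O)–O–C with C on the carbonyl side → ester.
C=C double bond → alkene.
–C(=O)–N– linkage → amide (the N is not an amine).
pendant –OCH3: C–O–C with sp³ C, no adjacent C=O → ether.
pendant –CH2OCH3: C–O–C linkage → ether.
pendant –OC(=O)CH3: an acyloxy group → ester.
–NH2 on an sp³ carbon with no adjacent C=O → amine.
C≡C triple bond → alkyne.
–NO2 on an sp³ carbon → nitro (the N=O is not a carbonyl).
C–O–C with sp³ carbons on both sides and no adjacent C=O → ether.
–C(=O)–N– linkage → amide (the N is not an amine).
pendant –CH2OH on an sp³ backbone C → alcohol.
–C(=O)OCH2CH3: carbonyl C bonded to C and to –OEt → ester.
Ester appears at: CH3OOC, CH(COOCH3), CH2COOCH2, CH(OCOCH3), COOCH2CH3 → 5.

5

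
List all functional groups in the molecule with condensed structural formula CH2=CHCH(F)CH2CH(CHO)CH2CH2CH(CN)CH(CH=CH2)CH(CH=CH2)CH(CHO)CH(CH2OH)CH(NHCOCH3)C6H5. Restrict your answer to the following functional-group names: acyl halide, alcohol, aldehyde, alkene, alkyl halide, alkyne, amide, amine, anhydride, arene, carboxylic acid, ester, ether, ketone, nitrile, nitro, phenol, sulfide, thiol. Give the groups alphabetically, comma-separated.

Reading the structure from left to right:
  CH2=CH: C=C double bond → alkene.
  CH(F): halogen on an sp³ carbon → alkyl halide.
  CH(CHO): pendant –CHO: carbonyl C bonded to C and H → aldehyde.
  CH(CN): pendant –C≡N: nitrile.
  CH(CH=CH2): pendant –CH=CH2: C=C double bond → alkene.
  CH(CH=CH2): pendant –CH=CH2: C=C double bond → alkene.
  CH(CHO): pendant –CHO: carbonyl C bonded to C and H → aldehyde.
  CH(CH2OH): pendant –CH2OH on an sp³ backbone C → alcohol.
  CH(NHCOCH3): pendant –NHC(=O)CH3: N bonded to a carbonyl → amide (not amine).
  C6H5: –C6H5 phenyl ring → arene.

alcohol, aldehyde, alkene, alkyl halide, amide, arene, nitrile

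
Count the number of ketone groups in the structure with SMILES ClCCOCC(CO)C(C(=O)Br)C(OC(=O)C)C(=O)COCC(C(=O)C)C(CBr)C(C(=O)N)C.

2

Working along the chain:
  ClCH2: halogen on an sp³ carbon → alkyl halide.
  CH2OCH2: C–O–C with sp³ carbons on both sides and no adjacent C=O → ether.
  CH(CH2OH): pendant –CH2OH on an sp³ backbone C → alcohol.
  CH(COBr): pendant –C(=O)X: carbonyl C bonded to C and halogen → acyl halide.
  CH(OCOCH3): pendant –OC(=O)CH3: an acyloxy group → ester.
  CO: –C(=O)– with carbon on both sides → ketone.
  CH2OCH2: C–O–C with sp³ carbons on both sides and no adjacent C=O → ether.
  CH(COCH3): pendant –COCH3: carbonyl C bonded to two carbons → ketone.
  CH(CH2Br): pendant –CH2X: halogen on sp³ carbon → alkyl halide.
  CH(CONH2): pendant –CONH2: carbonyl C bonded to C and N → amide.
Ketone appears at: CO, CH(COCH3) → 2.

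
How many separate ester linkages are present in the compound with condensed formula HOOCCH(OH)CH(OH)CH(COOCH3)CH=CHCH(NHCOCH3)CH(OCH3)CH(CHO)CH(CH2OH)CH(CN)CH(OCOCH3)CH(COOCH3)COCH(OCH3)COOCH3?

Working along the chain:
  HOOC: –COOH: carbonyl C bonded to –OH and C → carboxylic acid (the –OH is not a separate alcohol).
  CH(OH): –OH on an sp³ carbon → alcohol (secondary).
  CH(OH): –OH on an sp³ carbon → alcohol (secondary).
  CH(COOCH3): pendant –COOCH3: carbonyl C bonded to C and –OCH3 → ester.
  CH=CH: C=C double bond → alkene.
  CH(NHCOCH3): pendant –NHC(=O)CH3: N bonded to a carbonyl → amide (not amine).
  CH(OCH3): pendant –OCH3: C–O–C with sp³ C, no adjacent C=O → ether.
  CH(CHO): pendant –CHO: carbonyl C bonded to C and H → aldehyde.
  CH(CH2OH): pendant –CH2OH on an sp³ backbone C → alcohol.
  CH(CN): pendant –C≡N: nitrile.
  CH(OCOCH3): pendant –OC(=O)CH3: an acyloxy group → ester.
  CH(COOCH3): pendant –COOCH3: carbonyl C bonded to C and –OCH3 → ester.
  CO: –C(=O)– with carbon on both sides → ketone.
  CH(OCH3): pendant –OCH3: C–O–C with sp³ C, no adjacent C=O → ether.
  COOCH3: –C(=O)OCH3: carbonyl C bonded to C and to –OCH3 → ester (not ketone + ether).
Ester appears at: CH(COOCH3), CH(OCOCH3), CH(COOCH3), COOCH3 → 4.

4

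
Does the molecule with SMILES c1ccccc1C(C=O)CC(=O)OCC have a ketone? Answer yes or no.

C6H5– phenyl ring → arene.
pendant –CHO: carbonyl C bonded to C and H → aldehyde.
–C(=O)–O–C with C on the carbonyl side → ester.
In CH2COOCH2, the C=O is bonded to an –O–C group, which defines an ester, not a ketone. In CH(CHO), the carbonyl carbon carries an H, so it is an aldehyde, not a ketone.
The groups actually present are: aldehyde, arene, ester.

no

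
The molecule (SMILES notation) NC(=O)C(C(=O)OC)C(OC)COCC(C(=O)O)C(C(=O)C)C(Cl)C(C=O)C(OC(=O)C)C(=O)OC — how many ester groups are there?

Working along the chain:
  H2NCO: –C(=O)NH2: carbonyl C bonded to C and to N → amide (the N is not a separate amine).
  CH(COOCH3): pendant –COOCH3: carbonyl C bonded to C and –OCH3 → ester.
  CH(OCH3): pendant –OCH3: C–O–C with sp³ C, no adjacent C=O → ether.
  CH2OCH2: C–O–C with sp³ carbons on both sides and no adjacent C=O → ether.
  CH(COOH): pendant –COOH: carbonyl C bonded to C and –OH → carboxylic acid.
  CH(COCH3): pendant –COCH3: carbonyl C bonded to two carbons → ketone.
  CH(Cl): halogen on an sp³ carbon → alkyl halide.
  CH(CHO): pendant –CHO: carbonyl C bonded to C and H → aldehyde.
  CH(OCOCH3): pendant –OC(=O)CH3: an acyloxy group → ester.
  COOCH3: –C(=O)OCH3: carbonyl C bonded to C and to –OCH3 → ester (not ketone + ether).
Ester appears at: CH(COOCH3), CH(OCOCH3), COOCH3 → 3.

3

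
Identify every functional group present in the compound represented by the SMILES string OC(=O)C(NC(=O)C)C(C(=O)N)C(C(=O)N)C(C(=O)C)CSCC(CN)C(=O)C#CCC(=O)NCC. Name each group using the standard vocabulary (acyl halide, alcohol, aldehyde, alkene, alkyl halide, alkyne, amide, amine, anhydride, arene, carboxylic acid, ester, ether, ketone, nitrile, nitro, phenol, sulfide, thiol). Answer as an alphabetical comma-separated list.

alkyne, amide, amine, carboxylic acid, ketone, sulfide

–COOH: carbonyl C bonded to –OH and C → carboxylic acid (the –OH is not a separate alcohol).
pendant –NHC(=O)CH3: N bonded to a carbonyl → amide (not amine).
pendant –CONH2: carbonyl C bonded to C and N → amide.
pendant –CONH2: carbonyl C bonded to C and N → amide.
pendant –COCH3: carbonyl C bonded to two carbons → ketone.
C–S–C linkage → sulfide (thioether).
pendant –CH2NH2: N on sp³ C, no adjacent C=O → amine.
–C(=O)– with carbon on both sides → ketone.
C≡C triple bond → alkyne.
–C(=O)–N– linkage → amide (the N is not an amine).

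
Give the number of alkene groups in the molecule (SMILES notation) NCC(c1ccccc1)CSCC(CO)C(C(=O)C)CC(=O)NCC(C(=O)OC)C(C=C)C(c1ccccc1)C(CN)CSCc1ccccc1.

Taking each segment in turn:
  H2NCH2: –NH2 on an sp³ carbon with no adjacent C=O → amine.
  CH(C6H5): pendant –C6H5: benzene ring → arene.
  CH2SCH2: C–S–C linkage → sulfide (thioether).
  CH(CH2OH): pendant –CH2OH on an sp³ backbone C → alcohol.
  CH(COCH3): pendant –COCH3: carbonyl C bonded to two carbons → ketone.
  CH2CONHCH2: –C(=O)–N– linkage → amide (the N is not an amine).
  CH(COOCH3): pendant –COOCH3: carbonyl C bonded to C and –OCH3 → ester.
  CH(CH=CH2): pendant –CH=CH2: C=C double bond → alkene.
  CH(C6H5): pendant –C6H5: benzene ring → arene.
  CH(CH2NH2): pendant –CH2NH2: N on sp³ C, no adjacent C=O → amine.
  CH2SCH2: C–S–C linkage → sulfide (thioether).
  C6H5: –C6H5 phenyl ring → arene.
Alkene appears at: CH(CH=CH2) → 1.

1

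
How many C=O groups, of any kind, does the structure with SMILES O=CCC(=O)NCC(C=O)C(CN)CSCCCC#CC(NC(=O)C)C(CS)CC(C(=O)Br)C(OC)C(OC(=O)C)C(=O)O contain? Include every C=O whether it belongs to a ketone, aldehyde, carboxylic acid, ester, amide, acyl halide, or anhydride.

OHC: aldehyde, 1 C=O (running total 1).
CH2CONHCH2: amide, 1 C=O (running total 2).
CH(CHO): aldehyde, 1 C=O (running total 3).
CH(NHCOCH3): amide, 1 C=O (running total 4).
CH(COBr): acyl halide, 1 C=O (running total 5).
CH(OCOCH3): ester, 1 C=O (running total 6).
COOH: carboxylic acid, 1 C=O (running total 7).

7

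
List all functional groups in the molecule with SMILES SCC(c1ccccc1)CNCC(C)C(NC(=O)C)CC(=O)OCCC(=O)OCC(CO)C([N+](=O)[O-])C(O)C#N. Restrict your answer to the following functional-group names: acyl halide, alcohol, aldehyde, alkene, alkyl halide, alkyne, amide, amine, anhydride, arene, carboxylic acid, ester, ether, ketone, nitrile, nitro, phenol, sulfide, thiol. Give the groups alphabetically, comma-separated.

–SH on an sp³ carbon → thiol.
pendant –C6H5: benzene ring → arene.
C–N–C with sp³ carbons and no adjacent C=O → amine (secondary).
pendant –NHC(=O)CH3: N bonded to a carbonyl → amide (not amine).
–C(=O)–O–C with C on the carbonyl side → ester.
–C(=O)–O–C with C on the carbonyl side → ester.
pendant –CH2OH on an sp³ backbone C → alcohol.
–NO2 on an sp³ carbon → nitro (the N=O is not a carbonyl).
–OH on an sp³ carbon → alcohol (secondary).
–C≡N: carbon triple-bonded to nitrogen → nitrile.

alcohol, amide, amine, arene, ester, nitrile, nitro, thiol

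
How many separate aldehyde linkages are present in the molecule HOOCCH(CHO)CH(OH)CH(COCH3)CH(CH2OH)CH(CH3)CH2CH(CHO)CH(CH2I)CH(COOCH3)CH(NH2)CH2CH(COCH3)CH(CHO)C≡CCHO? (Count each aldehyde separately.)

–COOH: carbonyl C bonded to –OH and C → carboxylic acid (the –OH is not a separate alcohol).
pendant –CHO: carbonyl C bonded to C and H → aldehyde.
–OH on an sp³ carbon → alcohol (secondary).
pendant –COCH3: carbonyl C bonded to two carbons → ketone.
pendant –CH2OH on an sp³ backbone C → alcohol.
pendant –CHO: carbonyl C bonded to C and H → aldehyde.
pendant –CH2X: halogen on sp³ carbon → alkyl halide.
pendant –COOCH3: carbonyl C bonded to C and –OCH3 → ester.
–NH2 on an sp³ carbon with no adjacent C=O → amine.
pendant –COCH3: carbonyl C bonded to two carbons → ketone.
pendant –CHO: carbonyl C bonded to C and H → aldehyde.
C≡C triple bond → alkyne.
terminal –CHO: carbonyl C bonded to H and C → aldehyde.
Aldehyde appears at: CH(CHO), CH(CHO), CH(CHO), CHO → 4.

4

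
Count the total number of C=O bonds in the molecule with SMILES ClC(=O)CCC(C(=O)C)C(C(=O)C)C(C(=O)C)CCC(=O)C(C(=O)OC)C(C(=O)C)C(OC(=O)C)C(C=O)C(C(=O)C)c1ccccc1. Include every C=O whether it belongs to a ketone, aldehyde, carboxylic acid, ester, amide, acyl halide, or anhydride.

10

ClCO: acyl halide, 1 C=O (running total 1).
CH(COCH3): ketone, 1 C=O (running total 2).
CH(COCH3): ketone, 1 C=O (running total 3).
CH(COCH3): ketone, 1 C=O (running total 4).
CO: ketone, 1 C=O (running total 5).
CH(COOCH3): ester, 1 C=O (running total 6).
CH(COCH3): ketone, 1 C=O (running total 7).
CH(OCOCH3): ester, 1 C=O (running total 8).
CH(CHO): aldehyde, 1 C=O (running total 9).
CH(COCH3): ketone, 1 C=O (running total 10).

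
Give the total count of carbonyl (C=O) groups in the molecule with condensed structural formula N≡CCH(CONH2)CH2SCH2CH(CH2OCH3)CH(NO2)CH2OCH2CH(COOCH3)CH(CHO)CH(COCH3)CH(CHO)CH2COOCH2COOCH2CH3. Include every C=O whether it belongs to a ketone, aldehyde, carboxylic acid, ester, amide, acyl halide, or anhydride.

7

CH(CONH2): amide, 1 C=O (running total 1).
CH(COOCH3): ester, 1 C=O (running total 2).
CH(CHO): aldehyde, 1 C=O (running total 3).
CH(COCH3): ketone, 1 C=O (running total 4).
CH(CHO): aldehyde, 1 C=O (running total 5).
CH2COOCH2: ester, 1 C=O (running total 6).
COOCH2CH3: ester, 1 C=O (running total 7).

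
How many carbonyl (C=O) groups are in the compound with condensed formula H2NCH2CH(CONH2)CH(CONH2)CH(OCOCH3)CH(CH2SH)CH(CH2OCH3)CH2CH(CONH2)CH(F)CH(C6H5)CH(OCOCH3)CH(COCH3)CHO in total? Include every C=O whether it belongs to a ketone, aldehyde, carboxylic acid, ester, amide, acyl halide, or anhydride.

7

CH(CONH2): amide, 1 C=O (running total 1).
CH(CONH2): amide, 1 C=O (running total 2).
CH(OCOCH3): ester, 1 C=O (running total 3).
CH(CONH2): amide, 1 C=O (running total 4).
CH(OCOCH3): ester, 1 C=O (running total 5).
CH(COCH3): ketone, 1 C=O (running total 6).
CHO: aldehyde, 1 C=O (running total 7).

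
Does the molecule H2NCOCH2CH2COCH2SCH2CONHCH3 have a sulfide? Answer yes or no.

Taking each segment in turn:
  H2NCO: –C(=O)NH2: carbonyl C bonded to C and to N → amide (the N is not a separate amine).
  CO: –C(=O)– with carbon on both sides → ketone.
  CH2SCH2: C–S–C linkage → sulfide (thioether).
  CONHCH3: –C(=O)NHCH3: carbonyl C bonded to C and to N → amide (the N is not an amine).
The CH2SCH2 segment supplies the sulfide: C–S–C linkage → sulfide (thioether).

yes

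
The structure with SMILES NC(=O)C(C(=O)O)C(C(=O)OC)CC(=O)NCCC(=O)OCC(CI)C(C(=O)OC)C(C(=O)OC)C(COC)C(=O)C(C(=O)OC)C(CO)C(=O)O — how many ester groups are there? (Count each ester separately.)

–C(=O)NH2: carbonyl C bonded to C and to N → amide (the N is not a separate amine).
pendant –COOH: carbonyl C bonded to C and –OH → carboxylic acid.
pendant –COOCH3: carbonyl C bonded to C and –OCH3 → ester.
–C(=O)–N– linkage → amide (the N is not an amine).
–C(=O)–O–C with C on the carbonyl side → ester.
pendant –CH2X: halogen on sp³ carbon → alkyl halide.
pendant –COOCH3: carbonyl C bonded to C and –OCH3 → ester.
pendant –COOCH3: carbonyl C bonded to C and –OCH3 → ester.
pendant –CH2OCH3: C–O–C linkage → ether.
–C(=O)– with carbon on both sides → ketone.
pendant –COOCH3: carbonyl C bonded to C and –OCH3 → ester.
pendant –CH2OH on an sp³ backbone C → alcohol.
–COOH: carbonyl C bonded to –OH and C → carboxylic acid (the –OH is not a separate alcohol).
Ester appears at: CH(COOCH3), CH2COOCH2, CH(COOCH3), CH(COOCH3), CH(COOCH3) → 5.

5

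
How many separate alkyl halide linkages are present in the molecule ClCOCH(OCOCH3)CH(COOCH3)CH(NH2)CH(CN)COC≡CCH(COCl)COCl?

Taking each segment in turn:
  ClCO: –C(=O)Cl: carbonyl C bonded to C and to a halogen → acyl halide (not alkyl halide).
  CH(OCOCH3): pendant –OC(=O)CH3: an acyloxy group → ester.
  CH(COOCH3): pendant –COOCH3: carbonyl C bonded to C and –OCH3 → ester.
  CH(NH2): –NH2 on an sp³ carbon with no adjacent C=O → amine.
  CH(CN): pendant –C≡N: nitrile.
  CO: –C(=O)– with carbon on both sides → ketone.
  C≡C: C≡C triple bond → alkyne.
  CH(COCl): pendant –C(=O)X: carbonyl C bonded to C and halogen → acyl halide.
  COCl: –C(=O)Cl: carbonyl C bonded to C and to a halogen → acyl halide (not alkyl halide).
No segment is a alkyl halide: ClCO is acyl halide, not alkyl halide; CH(COCl) is acyl halide, not alkyl halide; COCl is acyl halide, not alkyl halide. → 0.

0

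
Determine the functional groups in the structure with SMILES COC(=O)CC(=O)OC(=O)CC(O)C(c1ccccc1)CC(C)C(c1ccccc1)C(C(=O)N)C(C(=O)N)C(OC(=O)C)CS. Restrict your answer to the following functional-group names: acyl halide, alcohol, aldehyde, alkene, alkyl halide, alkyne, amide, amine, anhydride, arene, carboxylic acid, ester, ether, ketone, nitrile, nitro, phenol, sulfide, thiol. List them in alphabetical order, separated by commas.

CH3O–C(=O)–: carbonyl C bonded to C and to –OCH3 → ester (not ketone + ether).
two acyl groups sharing one oxygen, –C(=O)–O–C(=O)– → anhydride.
–OH on an sp³ carbon → alcohol (secondary).
pendant –C6H5: benzene ring → arene.
pendant –C6H5: benzene ring → arene.
pendant –CONH2: carbonyl C bonded to C and N → amide.
pendant –CONH2: carbonyl C bonded to C and N → amide.
pendant –OC(=O)CH3: an acyloxy group → ester.
–SH on an sp³ carbon → thiol.

alcohol, amide, anhydride, arene, ester, thiol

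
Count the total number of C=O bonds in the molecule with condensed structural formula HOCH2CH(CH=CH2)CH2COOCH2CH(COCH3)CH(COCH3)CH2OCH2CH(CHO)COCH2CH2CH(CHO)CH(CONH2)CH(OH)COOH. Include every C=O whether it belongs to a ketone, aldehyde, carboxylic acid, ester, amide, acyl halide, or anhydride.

8

CH2COOCH2: ester, 1 C=O (running total 1).
CH(COCH3): ketone, 1 C=O (running total 2).
CH(COCH3): ketone, 1 C=O (running total 3).
CH(CHO): aldehyde, 1 C=O (running total 4).
CO: ketone, 1 C=O (running total 5).
CH(CHO): aldehyde, 1 C=O (running total 6).
CH(CONH2): amide, 1 C=O (running total 7).
COOH: carboxylic acid, 1 C=O (running total 8).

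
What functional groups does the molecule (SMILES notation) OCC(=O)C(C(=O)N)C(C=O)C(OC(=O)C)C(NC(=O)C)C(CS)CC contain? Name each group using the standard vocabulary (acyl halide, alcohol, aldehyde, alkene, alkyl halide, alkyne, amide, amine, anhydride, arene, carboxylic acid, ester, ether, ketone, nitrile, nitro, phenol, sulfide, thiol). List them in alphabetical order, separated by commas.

alcohol, aldehyde, amide, ester, ketone, thiol

Reading the structure from left to right:
  HOCH2: HO– on an sp³ carbon → alcohol.
  CO: –C(=O)– with carbon on both sides → ketone.
  CH(CONH2): pendant –CONH2: carbonyl C bonded to C and N → amide.
  CH(CHO): pendant –CHO: carbonyl C bonded to C and H → aldehyde.
  CH(OCOCH3): pendant –OC(=O)CH3: an acyloxy group → ester.
  CH(NHCOCH3): pendant –NHC(=O)CH3: N bonded to a carbonyl → amide (not amine).
  CH(CH2SH): pendant –CH2SH → thiol.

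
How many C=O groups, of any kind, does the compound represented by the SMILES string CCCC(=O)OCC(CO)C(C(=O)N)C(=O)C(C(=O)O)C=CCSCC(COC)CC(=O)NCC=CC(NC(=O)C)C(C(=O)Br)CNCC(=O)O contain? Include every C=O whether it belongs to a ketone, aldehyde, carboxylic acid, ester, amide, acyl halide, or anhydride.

8

CH2COOCH2: ester, 1 C=O (running total 1).
CH(CONH2): amide, 1 C=O (running total 2).
CO: ketone, 1 C=O (running total 3).
CH(COOH): carboxylic acid, 1 C=O (running total 4).
CH2CONHCH2: amide, 1 C=O (running total 5).
CH(NHCOCH3): amide, 1 C=O (running total 6).
CH(COBr): acyl halide, 1 C=O (running total 7).
COOH: carboxylic acid, 1 C=O (running total 8).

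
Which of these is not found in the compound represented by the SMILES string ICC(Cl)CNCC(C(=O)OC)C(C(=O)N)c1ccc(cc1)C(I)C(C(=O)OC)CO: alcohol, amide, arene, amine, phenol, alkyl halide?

alkyl halide: present (ICH2 — halogen on an sp³ carbon → alkyl halide).
arene: present (C6H4 — para-disubstituted benzene ring → arene).
alcohol: present (CH2OH — –OH on an sp³ carbon → alcohol).
amide: present (CH(CONH2) — pendant –CONH2: carbonyl C bonded to C and N → amide).
amine: present (CH2NHCH2 — C–N–C with sp³ carbons and no adjacent C=O → amine (secondary)).
phenol: absent. In CH2OH, the –OH is on an sp³ carbon, not on an aromatic ring, so it is an alcohol.

phenol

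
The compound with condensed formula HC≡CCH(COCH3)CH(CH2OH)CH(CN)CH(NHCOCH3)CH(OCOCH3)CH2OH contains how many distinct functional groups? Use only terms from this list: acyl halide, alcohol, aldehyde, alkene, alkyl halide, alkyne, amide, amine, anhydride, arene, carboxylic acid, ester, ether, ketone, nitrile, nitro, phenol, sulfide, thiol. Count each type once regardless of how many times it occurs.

6

Working along the chain:
  HC≡C: C≡C triple bond → alkyne.
  CH(COCH3): pendant –COCH3: carbonyl C bonded to two carbons → ketone.
  CH(CH2OH): pendant –CH2OH on an sp³ backbone C → alcohol.
  CH(CN): pendant –C≡N: nitrile.
  CH(NHCOCH3): pendant –NHC(=O)CH3: N bonded to a carbonyl → amide (not amine).
  CH(OCOCH3): pendant –OC(=O)CH3: an acyloxy group → ester.
  CH2OH: –OH on an sp³ carbon → alcohol.
Distinct types present: alcohol, alkyne, amide, ester, ketone, nitrile.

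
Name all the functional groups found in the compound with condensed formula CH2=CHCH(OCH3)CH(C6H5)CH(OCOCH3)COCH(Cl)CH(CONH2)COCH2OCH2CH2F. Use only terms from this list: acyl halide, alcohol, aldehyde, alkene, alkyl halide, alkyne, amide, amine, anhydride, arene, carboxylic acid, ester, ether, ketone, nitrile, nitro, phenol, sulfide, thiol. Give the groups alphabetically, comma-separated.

C=C double bond → alkene.
pendant –OCH3: C–O–C with sp³ C, no adjacent C=O → ether.
pendant –C6H5: benzene ring → arene.
pendant –OC(=O)CH3: an acyloxy group → ester.
–C(=O)– with carbon on both sides → ketone.
halogen on an sp³ carbon → alkyl halide.
pendant –CONH2: carbonyl C bonded to C and N → amide.
–C(=O)– with carbon on both sides → ketone.
C–O–C with sp³ carbons on both sides and no adjacent C=O → ether.
halogen on an sp³ carbon → alkyl halide.

alkene, alkyl halide, amide, arene, ester, ether, ketone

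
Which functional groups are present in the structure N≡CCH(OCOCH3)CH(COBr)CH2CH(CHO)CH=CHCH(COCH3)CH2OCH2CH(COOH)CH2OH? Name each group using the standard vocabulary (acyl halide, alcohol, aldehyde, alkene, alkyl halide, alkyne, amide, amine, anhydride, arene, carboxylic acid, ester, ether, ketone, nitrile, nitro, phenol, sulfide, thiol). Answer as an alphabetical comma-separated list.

N≡C–: carbon triple-bonded to nitrogen → nitrile.
pendant –OC(=O)CH3: an acyloxy group → ester.
pendant –C(=O)X: carbonyl C bonded to C and halogen → acyl halide.
pendant –CHO: carbonyl C bonded to C and H → aldehyde.
C=C double bond → alkene.
pendant –COCH3: carbonyl C bonded to two carbons → ketone.
C–O–C with sp³ carbons on both sides and no adjacent C=O → ether.
pendant –COOH: carbonyl C bonded to C and –OH → carboxylic acid.
–OH on an sp³ carbon → alcohol.

acyl halide, alcohol, aldehyde, alkene, carboxylic acid, ester, ether, ketone, nitrile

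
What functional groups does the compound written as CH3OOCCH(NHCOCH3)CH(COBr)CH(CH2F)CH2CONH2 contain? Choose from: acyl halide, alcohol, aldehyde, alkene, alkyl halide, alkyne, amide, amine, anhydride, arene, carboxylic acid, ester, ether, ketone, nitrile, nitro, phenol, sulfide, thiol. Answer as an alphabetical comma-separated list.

Taking each segment in turn:
  CH3OOC: CH3O–C(=O)–: carbonyl C bonded to C and to –OCH3 → ester (not ketone + ether).
  CH(NHCOCH3): pendant –NHC(=O)CH3: N bonded to a carbonyl → amide (not amine).
  CH(COBr): pendant –C(=O)X: carbonyl C bonded to C and halogen → acyl halide.
  CH(CH2F): pendant –CH2X: halogen on sp³ carbon → alkyl halide.
  CONH2: –C(=O)NH2: carbonyl C bonded to C and to N → amide (the N is not a separate amine).

acyl halide, alkyl halide, amide, ester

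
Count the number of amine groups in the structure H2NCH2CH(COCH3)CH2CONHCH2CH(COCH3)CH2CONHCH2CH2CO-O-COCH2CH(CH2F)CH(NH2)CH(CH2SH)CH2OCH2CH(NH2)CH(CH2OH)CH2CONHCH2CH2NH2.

Working along the chain:
  H2NCH2: –NH2 on an sp³ carbon with no adjacent C=O → amine.
  CH(COCH3): pendant –COCH3: carbonyl C bonded to two carbons → ketone.
  CH2CONHCH2: –C(=O)–N– linkage → amide (the N is not an amine).
  CH(COCH3): pendant –COCH3: carbonyl C bonded to two carbons → ketone.
  CH2CONHCH2: –C(=O)–N– linkage → amide (the N is not an amine).
  CH2CO-O-COCH2: two acyl groups sharing one oxygen, –C(=O)–O–C(=O)– → anhydride.
  CH(CH2F): pendant –CH2X: halogen on sp³ carbon → alkyl halide.
  CH(NH2): –NH2 on an sp³ carbon with no adjacent C=O → amine.
  CH(CH2SH): pendant –CH2SH → thiol.
  CH2OCH2: C–O–C with sp³ carbons on both sides and no adjacent C=O → ether.
  CH(NH2): –NH2 on an sp³ carbon with no adjacent C=O → amine.
  CH(CH2OH): pendant –CH2OH on an sp³ backbone C → alcohol.
  CH2CONHCH2: –C(=O)–N– linkage → amide (the N is not an amine).
  CH2NH2: –NH2 on an sp³ carbon with no adjacent C=O → amine.
Amine appears at: H2NCH2, CH(NH2), CH(NH2), CH2NH2 → 4.

4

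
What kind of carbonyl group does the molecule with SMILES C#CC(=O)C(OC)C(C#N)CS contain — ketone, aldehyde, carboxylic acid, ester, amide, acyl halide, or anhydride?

The carbonyl is in the CO segment: –C(=O)– with carbon on both sides → ketone.

ketone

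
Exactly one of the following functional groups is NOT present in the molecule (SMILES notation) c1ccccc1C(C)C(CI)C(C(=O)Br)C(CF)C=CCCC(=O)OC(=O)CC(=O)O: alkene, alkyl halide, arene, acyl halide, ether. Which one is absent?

ether

acyl halide: present (CH(COBr) — pendant –C(=O)X: carbonyl C bonded to C and halogen → acyl halide).
alkene: present (CH=CH — C=C double bond → alkene).
alkyl halide: present (CH(CH2I) — pendant –CH2X: halogen on sp³ carbon → alkyl halide).
arene: present (C6H5 — C6H5– phenyl ring → arene).
ether: no segment matches this pattern.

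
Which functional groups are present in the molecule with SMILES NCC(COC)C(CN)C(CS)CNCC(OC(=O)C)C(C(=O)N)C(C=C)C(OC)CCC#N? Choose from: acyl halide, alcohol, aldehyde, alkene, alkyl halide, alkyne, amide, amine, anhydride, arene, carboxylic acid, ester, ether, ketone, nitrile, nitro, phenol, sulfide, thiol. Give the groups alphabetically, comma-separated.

Taking each segment in turn:
  H2NCH2: –NH2 on an sp³ carbon with no adjacent C=O → amine.
  CH(CH2OCH3): pendant –CH2OCH3: C–O–C linkage → ether.
  CH(CH2NH2): pendant –CH2NH2: N on sp³ C, no adjacent C=O → amine.
  CH(CH2SH): pendant –CH2SH → thiol.
  CH2NHCH2: C–N–C with sp³ carbons and no adjacent C=O → amine (secondary).
  CH(OCOCH3): pendant –OC(=O)CH3: an acyloxy group → ester.
  CH(CONH2): pendant –CONH2: carbonyl C bonded to C and N → amide.
  CH(CH=CH2): pendant –CH=CH2: C=C double bond → alkene.
  CH(OCH3): pendant –OCH3: C–O–C with sp³ C, no adjacent C=O → ether.
  CN: –C≡N: carbon triple-bonded to nitrogen → nitrile.

alkene, amide, amine, ester, ether, nitrile, thiol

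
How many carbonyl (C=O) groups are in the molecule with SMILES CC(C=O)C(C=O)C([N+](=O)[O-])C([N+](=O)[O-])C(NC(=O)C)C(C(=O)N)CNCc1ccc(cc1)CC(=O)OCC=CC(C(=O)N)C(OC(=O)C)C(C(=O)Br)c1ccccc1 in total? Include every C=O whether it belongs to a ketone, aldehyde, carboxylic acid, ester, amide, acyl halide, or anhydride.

8

CH(CHO): aldehyde, 1 C=O (running total 1).
CH(CHO): aldehyde, 1 C=O (running total 2).
CH(NHCOCH3): amide, 1 C=O (running total 3).
CH(CONH2): amide, 1 C=O (running total 4).
CH2COOCH2: ester, 1 C=O (running total 5).
CH(CONH2): amide, 1 C=O (running total 6).
CH(OCOCH3): ester, 1 C=O (running total 7).
CH(COBr): acyl halide, 1 C=O (running total 8).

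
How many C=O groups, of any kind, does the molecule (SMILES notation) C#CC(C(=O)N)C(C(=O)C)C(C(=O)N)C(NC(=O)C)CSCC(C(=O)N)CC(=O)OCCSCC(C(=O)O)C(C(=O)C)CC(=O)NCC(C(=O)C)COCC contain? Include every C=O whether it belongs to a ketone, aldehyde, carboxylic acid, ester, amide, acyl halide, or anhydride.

CH(CONH2): amide, 1 C=O (running total 1).
CH(COCH3): ketone, 1 C=O (running total 2).
CH(CONH2): amide, 1 C=O (running total 3).
CH(NHCOCH3): amide, 1 C=O (running total 4).
CH(CONH2): amide, 1 C=O (running total 5).
CH2COOCH2: ester, 1 C=O (running total 6).
CH(COOH): carboxylic acid, 1 C=O (running total 7).
CH(COCH3): ketone, 1 C=O (running total 8).
CH2CONHCH2: amide, 1 C=O (running total 9).
CH(COCH3): ketone, 1 C=O (running total 10).

10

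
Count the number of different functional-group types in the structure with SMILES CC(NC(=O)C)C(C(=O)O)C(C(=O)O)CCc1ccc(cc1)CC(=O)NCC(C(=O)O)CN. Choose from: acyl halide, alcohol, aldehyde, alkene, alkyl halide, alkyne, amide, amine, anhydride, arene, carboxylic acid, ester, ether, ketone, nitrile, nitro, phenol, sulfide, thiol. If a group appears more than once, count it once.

pendant –NHC(=O)CH3: N bonded to a carbonyl → amide (not amine).
pendant –COOH: carbonyl C bonded to C and –OH → carboxylic acid.
pendant –COOH: carbonyl C bonded to C and –OH → carboxylic acid.
para-disubstituted benzene ring → arene.
–C(=O)–N– linkage → amide (the N is not an amine).
pendant –COOH: carbonyl C bonded to C and –OH → carboxylic acid.
–NH2 on an sp³ carbon with no adjacent C=O → amine.
Distinct types present: amide, amine, arene, carboxylic acid.

4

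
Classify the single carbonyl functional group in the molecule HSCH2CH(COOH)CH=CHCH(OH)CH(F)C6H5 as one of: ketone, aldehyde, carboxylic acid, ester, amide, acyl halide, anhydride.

The carbonyl is in the CH(COOH) segment: pendant –COOH: carbonyl C bonded to C and –OH → carboxylic acid.

carboxylic acid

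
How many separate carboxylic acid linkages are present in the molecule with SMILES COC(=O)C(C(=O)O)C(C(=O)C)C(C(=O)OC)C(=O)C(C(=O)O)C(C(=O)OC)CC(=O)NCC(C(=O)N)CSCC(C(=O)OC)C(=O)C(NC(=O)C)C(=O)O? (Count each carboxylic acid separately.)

CH3O–C(=O)–: carbonyl C bonded to C and to –OCH3 → ester (not ketone + ether).
pendant –COOH: carbonyl C bonded to C and –OH → carboxylic acid.
pendant –COCH3: carbonyl C bonded to two carbons → ketone.
pendant –COOCH3: carbonyl C bonded to C and –OCH3 → ester.
–C(=O)– with carbon on both sides → ketone.
pendant –COOH: carbonyl C bonded to C and –OH → carboxylic acid.
pendant –COOCH3: carbonyl C bonded to C and –OCH3 → ester.
–C(=O)–N– linkage → amide (the N is not an amine).
pendant –CONH2: carbonyl C bonded to C and N → amide.
C–S–C linkage → sulfide (thioether).
pendant –COOCH3: carbonyl C bonded to C and –OCH3 → ester.
–C(=O)– with carbon on both sides → ketone.
pendant –NHC(=O)CH3: N bonded to a carbonyl → amide (not amine).
–COOH: carbonyl C bonded to –OH and C → carboxylic acid (the –OH is not a separate alcohol).
Carboxylic acid appears at: CH(COOH), CH(COOH), COOH → 3.

3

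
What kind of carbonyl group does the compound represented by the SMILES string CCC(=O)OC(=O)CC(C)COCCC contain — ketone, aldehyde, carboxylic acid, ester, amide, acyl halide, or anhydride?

The carbonyl is in the CH2CO-O-COCH2 segment: two acyl groups sharing one oxygen, –C(=O)–O–C(=O)– → anhydride.

anhydride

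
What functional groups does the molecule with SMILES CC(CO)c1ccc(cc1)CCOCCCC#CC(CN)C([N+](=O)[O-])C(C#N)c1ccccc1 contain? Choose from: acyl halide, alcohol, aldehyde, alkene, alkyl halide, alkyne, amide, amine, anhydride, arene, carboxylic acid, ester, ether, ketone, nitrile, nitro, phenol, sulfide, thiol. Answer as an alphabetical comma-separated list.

alcohol, alkyne, amine, arene, ether, nitrile, nitro

Reading the structure from left to right:
  CH(CH2OH): pendant –CH2OH on an sp³ backbone C → alcohol.
  C6H4: para-disubstituted benzene ring → arene.
  CH2OCH2: C–O–C with sp³ carbons on both sides and no adjacent C=O → ether.
  C≡C: C≡C triple bond → alkyne.
  CH(CH2NH2): pendant –CH2NH2: N on sp³ C, no adjacent C=O → amine.
  CH(NO2): –NO2 on an sp³ carbon → nitro (the N=O is not a carbonyl).
  CH(CN): pendant –C≡N: nitrile.
  C6H5: –C6H5 phenyl ring → arene.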